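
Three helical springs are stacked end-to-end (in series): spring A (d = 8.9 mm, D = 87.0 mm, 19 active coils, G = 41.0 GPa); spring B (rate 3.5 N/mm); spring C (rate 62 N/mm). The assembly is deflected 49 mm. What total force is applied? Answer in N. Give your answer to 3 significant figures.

70.9 N

k_A = Gd⁴/(8D³N_a) = (41.0×10³)(8.9⁴)/(8·87.0³·19) = 2.5701 N/mm
Series: 1/k_eq = 1/2.5701 + 1/3.5 + 1/62 = 0.69094; k_eq = 1.4473 N/mm
F = k_eq·δ = 1.4473·49 = 70.918 N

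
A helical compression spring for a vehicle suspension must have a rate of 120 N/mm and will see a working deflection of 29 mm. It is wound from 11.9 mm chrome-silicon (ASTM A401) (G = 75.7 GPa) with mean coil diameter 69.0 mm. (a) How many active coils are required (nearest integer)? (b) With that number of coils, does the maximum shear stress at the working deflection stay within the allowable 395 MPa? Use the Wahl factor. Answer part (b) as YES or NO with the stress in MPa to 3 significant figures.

(a) 5 coils; (b) NO, τ_max = 441 MPa

N_a = Gd⁴/(8D³k) = (75.7×10³)(11.9⁴)/(8·69.0³·120) = 4.814 → N_a = 5
Actual rate k = Gd⁴/(8D³·5) = 115.53 N/mm
Working load F = kδ = 115.53·29 = 3350.2 N
C = 69.0/11.9 = 5.7983; K_W = (4C−1)/(4C−4)+0.615/C = 1.2624
τ_max = K_W·8FD/(πd³) = 1.2624·349.32 = 440.97 MPa
τ_max > 395 MPa → exceeds allowable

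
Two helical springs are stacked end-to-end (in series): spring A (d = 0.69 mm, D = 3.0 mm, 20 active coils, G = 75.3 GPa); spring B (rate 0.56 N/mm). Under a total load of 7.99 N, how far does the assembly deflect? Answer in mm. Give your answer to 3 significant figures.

k_A = Gd⁴/(8D³N_a) = (75.3×10³)(0.69⁴)/(8·3.0³·20) = 3.951 N/mm
Series: 1/k_eq = 1/3.951 + 1/0.56 = 2.0388; k_eq = 0.49048 N/mm
δ = F/k_eq = 7.99/0.49048 = 16.29 mm

16.3 mm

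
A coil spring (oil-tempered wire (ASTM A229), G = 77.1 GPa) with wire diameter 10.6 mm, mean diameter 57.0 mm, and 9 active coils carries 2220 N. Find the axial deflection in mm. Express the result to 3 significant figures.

k = Gd⁴/(8D³N_a) = (77.1×10³)(10.6⁴)/(8·57.0³·9) = 73 N/mm
δ = F/k = 2220 / 73 = 30.411 mm

30.4 mm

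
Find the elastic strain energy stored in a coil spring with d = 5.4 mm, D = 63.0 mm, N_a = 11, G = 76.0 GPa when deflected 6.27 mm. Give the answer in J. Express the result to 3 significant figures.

k = Gd⁴/(8D³N_a) = (76.0×10³)(5.4⁴)/(8·63.0³·11) = 2.9369 N/mm
U = ½kδ² = 0.5 × 2.9369 × 6.27² = 57.728 N·mm = 0.057728 J

0.0577 J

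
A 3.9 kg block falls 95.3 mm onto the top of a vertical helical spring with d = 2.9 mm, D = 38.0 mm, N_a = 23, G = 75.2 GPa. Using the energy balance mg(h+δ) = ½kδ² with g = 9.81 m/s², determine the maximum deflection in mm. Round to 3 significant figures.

211 mm

k = Gd⁴/(8D³N_a) = (75.2×10³)(2.9⁴)/(8·38.0³·23) = 0.52679 N/mm
W = mg = 3.9 × 9.81 = 38.259 N
½kδ² − Wδ − Wh = 0 → δ = (W + √(W² + 2kWh))/k
δ = (38.259 + √(1463.8 + 3841.47))/0.52679 = (38.259 + 72.837)/0.52679 = 210.89 mm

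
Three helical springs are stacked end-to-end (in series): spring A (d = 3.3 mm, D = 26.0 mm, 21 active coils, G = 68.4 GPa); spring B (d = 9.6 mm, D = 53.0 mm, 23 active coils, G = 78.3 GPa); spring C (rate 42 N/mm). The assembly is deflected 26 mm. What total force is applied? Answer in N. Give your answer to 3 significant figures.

60.6 N

k_A = Gd⁴/(8D³N_a) = (68.4×10³)(3.3⁴)/(8·26.0³·21) = 2.7472 N/mm
k_B = Gd⁴/(8D³N_a) = (78.3×10³)(9.6⁴)/(8·53.0³·23) = 24.277 N/mm
Series: 1/k_eq = 1/2.7472 + 1/24.277 + 1/42 = 0.42901; k_eq = 2.3309 N/mm
F = k_eq·δ = 2.3309·26 = 60.604 N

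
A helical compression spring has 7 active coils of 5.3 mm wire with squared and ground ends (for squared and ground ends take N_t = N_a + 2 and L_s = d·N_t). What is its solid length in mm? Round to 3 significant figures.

squared and ground ends: N_t = N_a + 2 = 7 + 2 = 9
L_s = d·N_t = 5.3 × 9 = 47.7 mm

47.7 mm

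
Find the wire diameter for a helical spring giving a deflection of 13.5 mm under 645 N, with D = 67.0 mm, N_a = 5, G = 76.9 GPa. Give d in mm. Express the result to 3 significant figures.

9.30 mm

Required rate k = F/δ = 645/13.5 = 47.778 N/mm
d = (8D³N_a·k / G)^(1/4) = (8·67.0³·5·47.778 / (76.9×10³))^0.25
  = (7474.5)^0.25 = 9.2981 mm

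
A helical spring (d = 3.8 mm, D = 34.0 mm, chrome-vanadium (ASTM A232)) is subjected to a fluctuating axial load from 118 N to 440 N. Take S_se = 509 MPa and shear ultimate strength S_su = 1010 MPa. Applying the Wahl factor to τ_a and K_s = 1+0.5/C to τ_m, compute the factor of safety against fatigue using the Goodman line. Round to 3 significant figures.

C = D/d = 34.0/3.8 = 8.9474; K_W = (4C−1)/(4C−4)+0.615/C = 1.1631; K_s = 1+0.5/C = 1.0559
F_a = (F_max−F_min)/2 = 161 N; F_m = (F_max+F_min)/2 = 279 N
τ_a = K_W·8F_aD/(πd³) = 1.1631 × 254.04 = 295.47 MPa
τ_m = K_s·8F_mD/(πd³) = 1.0559 × 440.22 = 464.82 MPa
Goodman: 1/n_f = τ_a/S_se + τ_m/S_su = 295.47/509 + 464.82/1010 = 0.58049 + 0.46022 = 1.0407
n_f = 1/1.0407 = 0.9609

0.961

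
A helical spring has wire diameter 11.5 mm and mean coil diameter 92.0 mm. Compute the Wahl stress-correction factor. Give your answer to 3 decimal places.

1.184

C = D/d = 92.0/11.5 = 8.0000
K_W = (4C−1)/(4C−4) + 0.615/C = 31.000/28.000 + 0.0769 = 1.1840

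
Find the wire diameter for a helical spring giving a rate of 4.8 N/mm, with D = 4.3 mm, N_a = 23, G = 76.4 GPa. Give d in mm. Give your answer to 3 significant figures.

d = (8D³N_a·k / G)^(1/4) = (8·4.3³·23·4.8 / (76.4×10³))^0.25
  = (0.91912)^0.25 = 0.9791 mm

0.979 mm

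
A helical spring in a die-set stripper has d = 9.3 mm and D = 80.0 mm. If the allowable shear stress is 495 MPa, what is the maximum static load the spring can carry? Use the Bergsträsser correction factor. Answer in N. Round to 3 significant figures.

1690 N

C = D/d = 80.0/9.3 = 8.6022
K_B = (4C+2)/(4C−3) = 36.409/31.409 = 1.1592
τ_max = K·8FD/(πd³) → F_max = τ_allow·πd³/(8DK)
F_max = 495·π·9.3³/(8·80.0·1.1592) = 1.2508e+06/741.88 = 1686 N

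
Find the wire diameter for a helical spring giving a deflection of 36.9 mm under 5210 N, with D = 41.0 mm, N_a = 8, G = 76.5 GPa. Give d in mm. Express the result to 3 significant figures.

Required rate k = F/δ = 5210/36.9 = 141.19 N/mm
d = (8D³N_a·k / G)^(1/4) = (8·41.0³·8·141.19 / (76.5×10³))^0.25
  = (8141.1)^0.25 = 9.4988 mm

9.50 mm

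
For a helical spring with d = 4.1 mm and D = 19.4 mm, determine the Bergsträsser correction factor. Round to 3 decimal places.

1.314

C = D/d = 19.4/4.1 = 4.7317
K_B = (4C+2)/(4C−3) = 20.927/15.927 = 1.3139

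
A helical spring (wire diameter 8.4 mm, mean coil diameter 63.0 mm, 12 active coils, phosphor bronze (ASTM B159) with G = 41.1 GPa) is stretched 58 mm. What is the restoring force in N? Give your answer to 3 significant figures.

k = Gd⁴/(8D³N_a) = (41.1×10³)(8.4⁴)/(8·63.0³·12) = 8.5244 N/mm
F = k·δ = 8.5244 × 58 = 494.42 N

494 N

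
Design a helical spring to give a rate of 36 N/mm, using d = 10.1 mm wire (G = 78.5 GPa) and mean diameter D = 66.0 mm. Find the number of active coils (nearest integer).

N_a = Gd⁴/(8D³k) = (78.5×10³ × 10.1⁴)/(8 × 66.0³ × 36)
    = 8.16874e+08 / 8.27988e+07 = 9.866 → 10 coils

10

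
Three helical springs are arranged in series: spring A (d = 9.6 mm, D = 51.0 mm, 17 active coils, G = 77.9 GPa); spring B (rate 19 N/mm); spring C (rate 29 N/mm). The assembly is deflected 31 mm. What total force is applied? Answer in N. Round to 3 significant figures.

271 N

k_A = Gd⁴/(8D³N_a) = (77.9×10³)(9.6⁴)/(8·51.0³·17) = 36.675 N/mm
Series: 1/k_eq = 1/36.675 + 1/19 + 1/29 = 0.11438; k_eq = 8.7427 N/mm
F = k_eq·δ = 8.7427·31 = 271.02 N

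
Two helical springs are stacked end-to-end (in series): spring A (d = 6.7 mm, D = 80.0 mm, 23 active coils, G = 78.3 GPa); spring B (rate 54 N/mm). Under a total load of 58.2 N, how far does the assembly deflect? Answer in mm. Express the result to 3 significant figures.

k_A = Gd⁴/(8D³N_a) = (78.3×10³)(6.7⁴)/(8·80.0³·23) = 1.6748 N/mm
Series: 1/k_eq = 1/1.6748 + 1/54 = 0.61559; k_eq = 1.6245 N/mm
δ = F/k_eq = 58.2/1.6245 = 35.827 mm

35.8 mm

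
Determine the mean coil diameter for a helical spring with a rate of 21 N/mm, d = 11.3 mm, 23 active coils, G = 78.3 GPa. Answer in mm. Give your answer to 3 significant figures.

69.1 mm

D = (Gd⁴/(8N_a·k))^(1/3) = (78.3×10³·11.3⁴/(8·23·21))^(1/3)
  = (330399)^(1/3) = 69.1321 mm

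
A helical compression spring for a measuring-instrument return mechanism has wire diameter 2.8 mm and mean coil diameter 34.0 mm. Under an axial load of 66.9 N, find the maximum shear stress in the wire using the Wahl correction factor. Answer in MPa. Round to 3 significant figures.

295 MPa

Spring index C = D/d = 34.0/2.8 = 12.1429
K_W = (4C−1)/(4C−4) + 0.615/C = 47.571/44.571 + 0.0506 = 1.1180
τ₀ = 8FD/(πd³) = 8·66.9·34.0/(π·2.8³) = 18196.8/68.964 = 263.86 MPa
τ_max = K·τ₀ = 1.1180 × 263.86 = 294.98 MPa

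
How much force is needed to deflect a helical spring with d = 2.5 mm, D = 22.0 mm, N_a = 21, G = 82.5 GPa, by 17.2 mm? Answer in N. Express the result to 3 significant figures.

k = Gd⁴/(8D³N_a) = (82.5×10³)(2.5⁴)/(8·22.0³·21) = 1.8015 N/mm
F = k·δ = 1.8015 × 17.2 = 30.986 N

31.0 N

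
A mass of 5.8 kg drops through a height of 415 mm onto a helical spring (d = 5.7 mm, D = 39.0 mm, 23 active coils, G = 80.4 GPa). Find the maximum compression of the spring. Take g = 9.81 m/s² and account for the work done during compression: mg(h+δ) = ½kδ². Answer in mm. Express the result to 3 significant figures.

85.6 mm

k = Gd⁴/(8D³N_a) = (80.4×10³)(5.7⁴)/(8·39.0³·23) = 7.7758 N/mm
W = mg = 5.8 × 9.81 = 56.898 N
½kδ² − Wδ − Wh = 0 → δ = (W + √(W² + 2kWh))/k
δ = (56.898 + √(3237.4 + 367214))/7.7758 = (56.898 + 608.65)/7.7758 = 85.592 mm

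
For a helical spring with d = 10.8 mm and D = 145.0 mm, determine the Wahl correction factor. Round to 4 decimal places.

1.1062

C = D/d = 145.0/10.8 = 13.4259
K_W = (4C−1)/(4C−4) + 0.615/C = 52.704/49.704 + 0.0458 = 1.1062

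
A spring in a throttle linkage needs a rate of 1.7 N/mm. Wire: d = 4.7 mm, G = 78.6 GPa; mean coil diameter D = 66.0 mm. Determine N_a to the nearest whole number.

10

N_a = Gd⁴/(8D³k) = (78.6×10³ × 4.7⁴)/(8 × 66.0³ × 1.7)
    = 3.83543e+07 / 3.90995e+06 = 9.809 → 10 coils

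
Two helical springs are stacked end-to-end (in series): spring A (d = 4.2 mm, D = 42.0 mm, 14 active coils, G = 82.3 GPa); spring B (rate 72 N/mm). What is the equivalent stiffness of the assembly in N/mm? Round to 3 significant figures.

2.96 N/mm

k_A = Gd⁴/(8D³N_a) = (82.3×10³)(4.2⁴)/(8·42.0³·14) = 3.0863 N/mm
Series: 1/k_eq = 1/3.0863 + 1/72 = 0.33791; k_eq = 2.9594 N/mm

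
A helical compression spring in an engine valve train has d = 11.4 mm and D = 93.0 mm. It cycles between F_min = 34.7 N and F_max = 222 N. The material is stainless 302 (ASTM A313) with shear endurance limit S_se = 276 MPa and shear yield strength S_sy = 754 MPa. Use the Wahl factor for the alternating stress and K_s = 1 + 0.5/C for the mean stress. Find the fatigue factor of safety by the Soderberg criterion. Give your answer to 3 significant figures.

C = D/d = 93.0/11.4 = 8.1579; K_W = (4C−1)/(4C−4)+0.615/C = 1.1802; K_s = 1+0.5/C = 1.0613
F_a = (F_max−F_min)/2 = 93.65 N; F_m = (F_max+F_min)/2 = 128.35 N
τ_a = K_W·8F_aD/(πd³) = 1.1802 × 14.97 = 17.667 MPa
τ_m = K_s·8F_mD/(πd³) = 1.0613 × 20.517 = 21.774 MPa
Soderberg: 1/n_f = τ_a/S_se + τ_m/S_sy = 17.667/276 + 21.774/754 = 0.06401 + 0.02888 = 0.092888
n_f = 1/0.092888 = 10.77

10.8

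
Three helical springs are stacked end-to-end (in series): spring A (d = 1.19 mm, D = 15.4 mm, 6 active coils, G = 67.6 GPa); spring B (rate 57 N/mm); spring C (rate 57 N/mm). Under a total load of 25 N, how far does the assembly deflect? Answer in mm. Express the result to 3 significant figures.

33.2 mm

k_A = Gd⁴/(8D³N_a) = (67.6×10³)(1.19⁴)/(8·15.4³·6) = 0.77327 N/mm
Series: 1/k_eq = 1/0.77327 + 1/57 + 1/57 = 1.3283; k_eq = 0.75284 N/mm
δ = F/k_eq = 25/0.75284 = 33.207 mm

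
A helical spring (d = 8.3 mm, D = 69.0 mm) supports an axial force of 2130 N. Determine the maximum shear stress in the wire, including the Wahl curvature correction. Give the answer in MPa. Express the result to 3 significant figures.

770 MPa

Spring index C = D/d = 69.0/8.3 = 8.3133
K_W = (4C−1)/(4C−4) + 0.615/C = 32.253/29.253 + 0.0740 = 1.1765
τ₀ = 8FD/(πd³) = 8·2130·69.0/(π·8.3³) = 1.17576e+06/1796.3 = 654.54 MPa
τ_max = K·τ₀ = 1.1765 × 654.54 = 770.08 MPa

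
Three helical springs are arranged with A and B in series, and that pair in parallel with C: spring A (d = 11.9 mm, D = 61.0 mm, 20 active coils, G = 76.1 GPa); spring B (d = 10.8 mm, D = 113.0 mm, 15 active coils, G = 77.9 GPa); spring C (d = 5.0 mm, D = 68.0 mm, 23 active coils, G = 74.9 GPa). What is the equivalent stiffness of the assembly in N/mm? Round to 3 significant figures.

k_A = Gd⁴/(8D³N_a) = (76.1×10³)(11.9⁴)/(8·61.0³·20) = 42.021 N/mm
k_B = Gd⁴/(8D³N_a) = (77.9×10³)(10.8⁴)/(8·113.0³·15) = 6.1209 N/mm
k_C = Gd⁴/(8D³N_a) = (74.9×10³)(5.0⁴)/(8·68.0³·23) = 0.80913 N/mm
Springs A,B series: k_AB = 1/(1/42.021+1/6.1209) = 5.3427 N/mm; parallel with C: k_eq = 5.3427+0.80913 = 6.1518 N/mm

6.15 N/mm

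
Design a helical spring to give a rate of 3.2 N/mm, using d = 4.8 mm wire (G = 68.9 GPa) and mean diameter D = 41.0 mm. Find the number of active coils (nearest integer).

N_a = Gd⁴/(8D³k) = (68.9×10³ × 4.8⁴)/(8 × 41.0³ × 3.2)
    = 3.6575e+07 / 1.76438e+06 = 20.73 → 21 coils

21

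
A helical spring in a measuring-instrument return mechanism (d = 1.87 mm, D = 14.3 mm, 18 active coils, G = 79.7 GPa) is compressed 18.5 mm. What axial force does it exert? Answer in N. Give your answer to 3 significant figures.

42.8 N

k = Gd⁴/(8D³N_a) = (79.7×10³)(1.87⁴)/(8·14.3³·18) = 2.3145 N/mm
F = k·δ = 2.3145 × 18.5 = 42.818 N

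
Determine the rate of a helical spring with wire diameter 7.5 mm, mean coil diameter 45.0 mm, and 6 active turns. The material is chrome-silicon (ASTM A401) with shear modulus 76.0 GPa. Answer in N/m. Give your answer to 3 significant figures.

55000 N/m

k = Gd⁴/(8D³N_a) = (76.0×10³ × 7.5⁴) / (8 × 45.0³ × 6)
  = 2.40469e+08 / 4.374e+06 = 54.977 N/mm = 54977 N/m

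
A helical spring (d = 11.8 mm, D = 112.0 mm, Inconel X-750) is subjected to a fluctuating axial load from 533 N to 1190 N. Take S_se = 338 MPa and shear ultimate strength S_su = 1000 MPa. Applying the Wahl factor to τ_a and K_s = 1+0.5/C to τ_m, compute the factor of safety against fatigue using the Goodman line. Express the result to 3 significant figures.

2.84

C = D/d = 112.0/11.8 = 9.4915; K_W = (4C−1)/(4C−4)+0.615/C = 1.1531; K_s = 1+0.5/C = 1.0527
F_a = (F_max−F_min)/2 = 328.5 N; F_m = (F_max+F_min)/2 = 861.5 N
τ_a = K_W·8F_aD/(πd³) = 1.1531 × 57.023 = 65.754 MPa
τ_m = K_s·8F_mD/(πd³) = 1.0527 × 149.54 = 157.42 MPa
Goodman: 1/n_f = τ_a/S_se + τ_m/S_su = 65.754/338 + 157.42/1000 = 0.19454 + 0.15742 = 0.35196
n_f = 1/0.35196 = 2.841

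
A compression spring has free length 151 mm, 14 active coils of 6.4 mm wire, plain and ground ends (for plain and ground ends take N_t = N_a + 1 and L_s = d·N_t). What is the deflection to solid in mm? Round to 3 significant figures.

N_t = 15; L_s = 6.4·15 = 96 mm
δ_solid = L₀ − L_s = 151 − 96 = 55 mm

55.0 mm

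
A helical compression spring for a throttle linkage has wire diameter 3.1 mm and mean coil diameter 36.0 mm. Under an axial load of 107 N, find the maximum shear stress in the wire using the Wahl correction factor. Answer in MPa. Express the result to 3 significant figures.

370 MPa

Spring index C = D/d = 36.0/3.1 = 11.6129
K_W = (4C−1)/(4C−4) + 0.615/C = 45.452/42.452 + 0.0530 = 1.1236
τ₀ = 8FD/(πd³) = 8·107·36.0/(π·3.1³) = 30816/93.591 = 329.26 MPa
τ_max = K·τ₀ = 1.1236 × 329.26 = 369.97 MPa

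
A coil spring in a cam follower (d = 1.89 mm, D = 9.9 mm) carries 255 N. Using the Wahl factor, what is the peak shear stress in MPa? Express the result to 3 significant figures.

Spring index C = D/d = 9.9/1.89 = 5.2381
K_W = (4C−1)/(4C−4) + 0.615/C = 19.952/16.952 + 0.1174 = 1.2944
τ₀ = 8FD/(πd³) = 8·255·9.9/(π·1.89³) = 20196/21.21 = 952.2 MPa
τ_max = K·τ₀ = 1.2944 × 952.2 = 1232.5 MPa

1230 MPa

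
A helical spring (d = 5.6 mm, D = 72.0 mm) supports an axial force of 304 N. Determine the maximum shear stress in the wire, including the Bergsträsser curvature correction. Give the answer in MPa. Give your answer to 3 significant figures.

Spring index C = D/d = 72.0/5.6 = 12.8571
K_B = (4C+2)/(4C−3) = 53.429/48.429 = 1.1032
τ₀ = 8FD/(πd³) = 8·304·72.0/(π·5.6³) = 175104/551.71 = 317.38 MPa
τ_max = K·τ₀ = 1.1032 × 317.38 = 350.15 MPa

350 MPa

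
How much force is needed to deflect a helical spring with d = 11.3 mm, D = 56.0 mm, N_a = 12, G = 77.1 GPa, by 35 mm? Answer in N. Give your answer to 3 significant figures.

k = Gd⁴/(8D³N_a) = (77.1×10³)(11.3⁴)/(8·56.0³·12) = 74.565 N/mm
F = k·δ = 74.565 × 35 = 2609.8 N

2610 N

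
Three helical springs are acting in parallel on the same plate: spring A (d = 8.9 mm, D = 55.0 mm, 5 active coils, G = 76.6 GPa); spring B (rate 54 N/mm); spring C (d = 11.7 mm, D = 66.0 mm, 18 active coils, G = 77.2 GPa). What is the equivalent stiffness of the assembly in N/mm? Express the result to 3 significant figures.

161 N/mm

k_A = Gd⁴/(8D³N_a) = (76.6×10³)(8.9⁴)/(8·55.0³·5) = 72.217 N/mm
k_C = Gd⁴/(8D³N_a) = (77.2×10³)(11.7⁴)/(8·66.0³·18) = 34.944 N/mm
Parallel: k_eq = 72.217 + 54 + 34.944 = 161.16 N/mm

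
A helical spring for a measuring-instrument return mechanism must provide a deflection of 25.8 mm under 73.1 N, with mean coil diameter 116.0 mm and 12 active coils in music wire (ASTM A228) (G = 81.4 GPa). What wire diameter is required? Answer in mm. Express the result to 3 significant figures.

Required rate k = F/δ = 73.1/25.8 = 2.8333 N/mm
d = (8D³N_a·k / G)^(1/4) = (8·116.0³·12·2.8333 / (81.4×10³))^0.25
  = (5215.8)^0.25 = 8.4983 mm

8.50 mm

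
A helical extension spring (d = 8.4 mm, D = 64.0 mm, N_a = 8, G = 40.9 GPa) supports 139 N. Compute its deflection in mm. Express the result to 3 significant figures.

11.5 mm

k = Gd⁴/(8D³N_a) = (40.9×10³)(8.4⁴)/(8·64.0³·8) = 12.137 N/mm
δ = F/k = 139 / 12.137 = 11.452 mm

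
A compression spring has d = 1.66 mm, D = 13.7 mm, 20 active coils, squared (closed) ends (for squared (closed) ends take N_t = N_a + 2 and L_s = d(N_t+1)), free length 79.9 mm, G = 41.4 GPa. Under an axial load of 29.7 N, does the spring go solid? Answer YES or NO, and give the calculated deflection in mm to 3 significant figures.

NO, δ = 38.9 mm

k = Gd⁴/(8D³N_a) = (41.4×10³)(1.66⁴)/(8·13.7³·20) = 0.7641 N/mm
N_t = 22; L_s = 1.66·23 = 38.18 mm; δ_solid = L₀ − L_s = 79.9 − 38.18 = 41.72 mm
δ = F/k = 29.7/0.7641 = 38.869 mm
δ < δ_solid → spring does not go solid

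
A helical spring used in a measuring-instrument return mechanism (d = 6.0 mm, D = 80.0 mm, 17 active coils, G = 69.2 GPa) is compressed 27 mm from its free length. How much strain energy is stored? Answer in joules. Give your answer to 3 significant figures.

0.469 J

k = Gd⁴/(8D³N_a) = (69.2×10³)(6.0⁴)/(8·80.0³·17) = 1.288 N/mm
U = ½kδ² = 0.5 × 1.288 × 27² = 469.46 N·mm = 0.46946 J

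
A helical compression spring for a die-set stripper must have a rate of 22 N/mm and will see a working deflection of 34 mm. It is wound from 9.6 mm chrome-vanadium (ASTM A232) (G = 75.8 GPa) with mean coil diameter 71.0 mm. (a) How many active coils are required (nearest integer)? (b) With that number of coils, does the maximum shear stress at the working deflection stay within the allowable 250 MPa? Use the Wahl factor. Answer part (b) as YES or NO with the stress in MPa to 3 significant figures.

(a) 10 coils; (b) YES, τ_max = 188 MPa

N_a = Gd⁴/(8D³k) = (75.8×10³)(9.6⁴)/(8·71.0³·22) = 10.22 → N_a = 10
Actual rate k = Gd⁴/(8D³·10) = 22.485 N/mm
Working load F = kδ = 22.485·34 = 764.48 N
C = 71.0/9.6 = 7.3958; K_W = (4C−1)/(4C−4)+0.615/C = 1.2004
τ_max = K_W·8FD/(πd³) = 1.2004·156.23 = 187.54 MPa
τ_max ≤ 250 MPa → acceptable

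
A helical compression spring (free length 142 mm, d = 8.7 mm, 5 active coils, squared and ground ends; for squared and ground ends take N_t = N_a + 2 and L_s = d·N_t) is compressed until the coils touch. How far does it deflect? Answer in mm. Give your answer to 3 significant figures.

81.1 mm

N_t = 7; L_s = 8.7·7 = 60.9 mm
δ_solid = L₀ − L_s = 142 − 60.9 = 81.1 mm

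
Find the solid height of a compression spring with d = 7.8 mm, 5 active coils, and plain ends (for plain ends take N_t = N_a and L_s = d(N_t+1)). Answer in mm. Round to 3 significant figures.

46.8 mm

plain ends: N_t = N_a = 5
L_s = d·(N_t+1) = 7.8 × 6 = 46.8 mm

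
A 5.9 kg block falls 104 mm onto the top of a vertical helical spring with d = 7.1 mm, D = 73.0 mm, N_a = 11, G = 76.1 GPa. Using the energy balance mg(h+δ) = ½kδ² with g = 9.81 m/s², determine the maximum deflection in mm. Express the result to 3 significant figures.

57.5 mm

k = Gd⁴/(8D³N_a) = (76.1×10³)(7.1⁴)/(8·73.0³·11) = 5.6489 N/mm
W = mg = 5.9 × 9.81 = 57.879 N
½kδ² − Wδ − Wh = 0 → δ = (W + √(W² + 2kWh))/k
δ = (57.879 + √(3350 + 68006.6))/5.6489 = (57.879 + 267.13)/5.6489 = 57.534 mm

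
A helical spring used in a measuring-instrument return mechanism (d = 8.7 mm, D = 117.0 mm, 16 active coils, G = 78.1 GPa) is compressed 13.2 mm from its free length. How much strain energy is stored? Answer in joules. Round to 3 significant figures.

0.190 J

k = Gd⁴/(8D³N_a) = (78.1×10³)(8.7⁴)/(8·117.0³·16) = 2.1825 N/mm
U = ½kδ² = 0.5 × 2.1825 × 13.2² = 190.14 N·mm = 0.19014 J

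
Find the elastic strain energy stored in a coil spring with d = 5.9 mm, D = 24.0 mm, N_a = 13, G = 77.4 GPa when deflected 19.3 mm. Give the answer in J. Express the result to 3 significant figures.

12.1 J

k = Gd⁴/(8D³N_a) = (77.4×10³)(5.9⁴)/(8·24.0³·13) = 65.235 N/mm
U = ½kδ² = 0.5 × 65.235 × 19.3² = 12150 N·mm = 12.15 J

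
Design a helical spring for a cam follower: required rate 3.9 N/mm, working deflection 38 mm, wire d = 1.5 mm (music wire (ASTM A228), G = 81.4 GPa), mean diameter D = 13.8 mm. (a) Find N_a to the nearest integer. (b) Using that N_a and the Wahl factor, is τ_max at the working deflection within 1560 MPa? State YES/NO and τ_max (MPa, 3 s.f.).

N_a = Gd⁴/(8D³k) = (81.4×10³)(1.5⁴)/(8·13.8³·3.9) = 5.026 → N_a = 5
Actual rate k = Gd⁴/(8D³·5) = 3.9201 N/mm
Working load F = kδ = 3.9201·38 = 148.96 N
C = 13.8/1.5 = 9.2000; K_W = (4C−1)/(4C−4)+0.615/C = 1.1583
τ_max = K_W·8FD/(πd³) = 1.1583·1551 = 1796.6 MPa
τ_max > 1560 MPa → exceeds allowable

(a) 5 coils; (b) NO, τ_max = 1800 MPa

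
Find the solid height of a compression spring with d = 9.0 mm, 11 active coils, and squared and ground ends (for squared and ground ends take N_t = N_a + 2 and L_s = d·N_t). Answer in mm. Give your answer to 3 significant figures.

squared and ground ends: N_t = N_a + 2 = 11 + 2 = 13
L_s = d·N_t = 9.0 × 13 = 117 mm

117 mm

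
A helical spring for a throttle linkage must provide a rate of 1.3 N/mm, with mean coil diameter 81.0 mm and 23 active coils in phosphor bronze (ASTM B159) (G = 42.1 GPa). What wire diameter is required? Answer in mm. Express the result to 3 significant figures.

7.41 mm

d = (8D³N_a·k / G)^(1/4) = (8·81.0³·23·1.3 / (42.1×10³))^0.25
  = (3019.5)^0.25 = 7.4128 mm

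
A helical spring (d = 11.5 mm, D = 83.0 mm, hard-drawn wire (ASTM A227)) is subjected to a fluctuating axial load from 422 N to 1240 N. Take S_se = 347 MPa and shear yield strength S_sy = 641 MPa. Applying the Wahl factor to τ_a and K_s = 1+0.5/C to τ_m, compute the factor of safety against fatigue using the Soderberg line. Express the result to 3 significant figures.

2.56

C = D/d = 83.0/11.5 = 7.2174; K_W = (4C−1)/(4C−4)+0.615/C = 1.2058; K_s = 1+0.5/C = 1.0693
F_a = (F_max−F_min)/2 = 409 N; F_m = (F_max+F_min)/2 = 831 N
τ_a = K_W·8F_aD/(πd³) = 1.2058 × 56.839 = 68.539 MPa
τ_m = K_s·8F_mD/(πd³) = 1.0693 × 115.49 = 123.49 MPa
Soderberg: 1/n_f = τ_a/S_se + τ_m/S_sy = 68.539/347 + 123.49/641 = 0.19752 + 0.19265 = 0.39016
n_f = 1/0.39016 = 2.563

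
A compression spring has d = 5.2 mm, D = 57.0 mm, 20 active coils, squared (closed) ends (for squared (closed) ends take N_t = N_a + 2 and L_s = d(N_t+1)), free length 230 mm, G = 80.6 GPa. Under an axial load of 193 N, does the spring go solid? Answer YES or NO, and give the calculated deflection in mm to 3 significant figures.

k = Gd⁴/(8D³N_a) = (80.6×10³)(5.2⁴)/(8·57.0³·20) = 1.9889 N/mm
N_t = 22; L_s = 5.2·23 = 119.6 mm; δ_solid = L₀ − L_s = 230 − 119.6 = 110.4 mm
δ = F/k = 193/1.9889 = 97.041 mm
δ < δ_solid → spring does not go solid

NO, δ = 97.0 mm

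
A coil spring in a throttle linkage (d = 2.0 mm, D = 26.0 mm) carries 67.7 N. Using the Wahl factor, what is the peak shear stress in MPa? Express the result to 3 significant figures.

622 MPa

Spring index C = D/d = 26.0/2.0 = 13.0000
K_W = (4C−1)/(4C−4) + 0.615/C = 51.000/48.000 + 0.0473 = 1.1098
τ₀ = 8FD/(πd³) = 8·67.7·26.0/(π·2.0³) = 14081.6/25.133 = 560.29 MPa
τ_max = K·τ₀ = 1.1098 × 560.29 = 621.81 MPa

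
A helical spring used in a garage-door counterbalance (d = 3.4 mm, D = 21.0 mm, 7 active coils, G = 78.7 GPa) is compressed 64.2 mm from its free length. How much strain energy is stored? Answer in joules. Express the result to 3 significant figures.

41.8 J

k = Gd⁴/(8D³N_a) = (78.7×10³)(3.4⁴)/(8·21.0³·7) = 20.279 N/mm
U = ½kδ² = 0.5 × 20.279 × 64.2² = 41791 N·mm = 41.791 J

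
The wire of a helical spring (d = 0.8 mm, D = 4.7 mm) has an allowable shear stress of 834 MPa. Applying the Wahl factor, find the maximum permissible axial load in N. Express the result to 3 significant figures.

C = D/d = 4.7/0.8 = 5.8750
K_W = (4C−1)/(4C−4) + 0.615/C = 22.500/19.500 + 0.1047 = 1.2585
τ_max = K·8FD/(πd³) → F_max = τ_allow·πd³/(8DK)
F_max = 834·π·0.8³/(8·4.7·1.2585) = 1341.5/47.321 = 28.349 N

28.3 N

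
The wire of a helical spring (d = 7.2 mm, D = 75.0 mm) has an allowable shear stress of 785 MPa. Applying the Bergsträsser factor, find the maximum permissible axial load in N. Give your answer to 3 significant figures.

C = D/d = 75.0/7.2 = 10.4167
K_B = (4C+2)/(4C−3) = 43.667/38.667 = 1.1293
τ_max = K·8FD/(πd³) → F_max = τ_allow·πd³/(8DK)
F_max = 785·π·7.2³/(8·75.0·1.1293) = 9.2049e+05/677.59 = 1358.5 N

1360 N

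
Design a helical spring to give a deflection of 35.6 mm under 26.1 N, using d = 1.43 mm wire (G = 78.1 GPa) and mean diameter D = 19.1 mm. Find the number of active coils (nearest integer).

Required rate k = F/δ = 26.1/35.6 = 0.73315 N/mm
N_a = Gd⁴/(8D³k) = (78.1×10³ × 1.43⁴)/(8 × 19.1³ × 0.73315)
    = 326584 / 40867.7 = 7.991 → 8 coils

8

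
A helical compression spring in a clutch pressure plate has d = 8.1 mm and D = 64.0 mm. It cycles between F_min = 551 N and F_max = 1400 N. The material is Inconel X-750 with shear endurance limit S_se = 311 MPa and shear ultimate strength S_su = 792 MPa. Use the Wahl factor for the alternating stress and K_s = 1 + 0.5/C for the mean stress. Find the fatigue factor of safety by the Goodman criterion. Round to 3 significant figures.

C = D/d = 64.0/8.1 = 7.9012; K_W = (4C−1)/(4C−4)+0.615/C = 1.1865; K_s = 1+0.5/C = 1.0633
F_a = (F_max−F_min)/2 = 424.5 N; F_m = (F_max+F_min)/2 = 975.5 N
τ_a = K_W·8F_aD/(πd³) = 1.1865 × 130.18 = 154.46 MPa
τ_m = K_s·8F_mD/(πd³) = 1.0633 × 299.15 = 318.08 MPa
Goodman: 1/n_f = τ_a/S_se + τ_m/S_su = 154.46/311 + 318.08/792 = 0.49665 + 0.40162 = 0.89827
n_f = 1/0.89827 = 1.113

1.11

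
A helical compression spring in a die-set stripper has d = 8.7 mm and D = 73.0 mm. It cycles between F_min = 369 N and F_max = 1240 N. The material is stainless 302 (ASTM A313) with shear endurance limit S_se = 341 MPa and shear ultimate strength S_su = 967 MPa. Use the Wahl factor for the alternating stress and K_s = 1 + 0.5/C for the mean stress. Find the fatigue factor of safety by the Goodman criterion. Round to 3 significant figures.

C = D/d = 73.0/8.7 = 8.3908; K_W = (4C−1)/(4C−4)+0.615/C = 1.1748; K_s = 1+0.5/C = 1.0596
F_a = (F_max−F_min)/2 = 435.5 N; F_m = (F_max+F_min)/2 = 804.5 N
τ_a = K_W·8F_aD/(πd³) = 1.1748 × 122.94 = 144.43 MPa
τ_m = K_s·8F_mD/(πd³) = 1.0596 × 227.11 = 240.64 MPa
Goodman: 1/n_f = τ_a/S_se + τ_m/S_su = 144.43/341 + 240.64/967 = 0.42354 + 0.24885 = 0.67239
n_f = 1/0.67239 = 1.487

1.49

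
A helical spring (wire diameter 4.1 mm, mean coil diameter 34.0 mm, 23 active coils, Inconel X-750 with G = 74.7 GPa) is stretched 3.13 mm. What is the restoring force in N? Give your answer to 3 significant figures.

9.14 N

k = Gd⁴/(8D³N_a) = (74.7×10³)(4.1⁴)/(8·34.0³·23) = 2.9188 N/mm
F = k·δ = 2.9188 × 3.13 = 9.1358 N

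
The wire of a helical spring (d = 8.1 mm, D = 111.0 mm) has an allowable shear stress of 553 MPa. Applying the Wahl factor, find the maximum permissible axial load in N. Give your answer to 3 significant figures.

942 N

C = D/d = 111.0/8.1 = 13.7037
K_W = (4C−1)/(4C−4) + 0.615/C = 53.815/50.815 + 0.0449 = 1.1039
τ_max = K·8FD/(πd³) → F_max = τ_allow·πd³/(8DK)
F_max = 553·π·8.1³/(8·111.0·1.1039) = 9.2327e+05/980.28 = 941.85 N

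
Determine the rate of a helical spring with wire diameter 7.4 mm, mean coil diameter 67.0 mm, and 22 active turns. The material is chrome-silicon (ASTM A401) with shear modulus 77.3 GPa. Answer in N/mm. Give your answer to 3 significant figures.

k = Gd⁴/(8D³N_a) = (77.3×10³ × 7.4⁴) / (8 × 67.0³ × 22)
  = 2.31796e+08 / 5.29343e+07 = 4.3789 N/mm

4.38 N/mm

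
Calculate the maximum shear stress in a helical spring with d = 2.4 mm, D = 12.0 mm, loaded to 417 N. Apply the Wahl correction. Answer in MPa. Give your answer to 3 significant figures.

Spring index C = D/d = 12.0/2.4 = 5.0000
K_W = (4C−1)/(4C−4) + 0.615/C = 19.000/16.000 + 0.1230 = 1.3105
τ₀ = 8FD/(πd³) = 8·417·12.0/(π·2.4³) = 40032/43.429 = 921.77 MPa
τ_max = K·τ₀ = 1.3105 × 921.77 = 1208 MPa

1210 MPa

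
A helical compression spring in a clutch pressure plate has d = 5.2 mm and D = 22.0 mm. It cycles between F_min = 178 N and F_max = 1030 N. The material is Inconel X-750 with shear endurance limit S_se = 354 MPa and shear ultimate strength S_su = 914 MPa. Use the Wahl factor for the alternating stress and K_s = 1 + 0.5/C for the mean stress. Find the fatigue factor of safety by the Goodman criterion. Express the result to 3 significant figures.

1.05

C = D/d = 22.0/5.2 = 4.2308; K_W = (4C−1)/(4C−4)+0.615/C = 1.3775; K_s = 1+0.5/C = 1.1182
F_a = (F_max−F_min)/2 = 426 N; F_m = (F_max+F_min)/2 = 604 N
τ_a = K_W·8F_aD/(πd³) = 1.3775 × 169.73 = 233.81 MPa
τ_m = K_s·8F_mD/(πd³) = 1.1182 × 240.65 = 269.09 MPa
Goodman: 1/n_f = τ_a/S_se + τ_m/S_su = 233.81/354 + 269.09/914 = 0.66047 + 0.29441 = 0.95488
n_f = 1/0.95488 = 1.047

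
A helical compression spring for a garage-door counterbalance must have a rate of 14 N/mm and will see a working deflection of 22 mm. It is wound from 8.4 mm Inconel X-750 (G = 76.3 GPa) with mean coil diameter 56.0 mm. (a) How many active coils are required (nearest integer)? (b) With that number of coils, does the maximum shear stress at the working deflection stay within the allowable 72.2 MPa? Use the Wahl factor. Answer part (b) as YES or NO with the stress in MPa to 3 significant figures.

(a) 19 coils; (b) NO, τ_max = 92.2 MPa

N_a = Gd⁴/(8D³k) = (76.3×10³)(8.4⁴)/(8·56.0³·14) = 19.31 → N_a = 19
Actual rate k = Gd⁴/(8D³·19) = 14.231 N/mm
Working load F = kδ = 14.231·22 = 313.08 N
C = 56.0/8.4 = 6.6667; K_W = (4C−1)/(4C−4)+0.615/C = 1.2246
τ_max = K_W·8FD/(πd³) = 1.2246·75.326 = 92.245 MPa
τ_max > 72.2 MPa → exceeds allowable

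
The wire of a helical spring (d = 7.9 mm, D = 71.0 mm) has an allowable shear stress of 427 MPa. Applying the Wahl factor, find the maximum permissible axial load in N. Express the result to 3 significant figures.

C = D/d = 71.0/7.9 = 8.9873
K_W = (4C−1)/(4C−4) + 0.615/C = 34.949/31.949 + 0.0684 = 1.1623
τ_max = K·8FD/(πd³) → F_max = τ_allow·πd³/(8DK)
F_max = 427·π·7.9³/(8·71.0·1.1623) = 6.6139e+05/660.2 = 1001.8 N

1000 N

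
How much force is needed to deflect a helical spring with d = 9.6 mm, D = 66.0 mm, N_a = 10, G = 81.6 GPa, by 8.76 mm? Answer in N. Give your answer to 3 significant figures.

264 N

k = Gd⁴/(8D³N_a) = (81.6×10³)(9.6⁴)/(8·66.0³·10) = 30.134 N/mm
F = k·δ = 30.134 × 8.76 = 263.97 N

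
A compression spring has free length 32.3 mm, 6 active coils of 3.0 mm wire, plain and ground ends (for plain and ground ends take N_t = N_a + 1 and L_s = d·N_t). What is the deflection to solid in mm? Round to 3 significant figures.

11.3 mm

N_t = 7; L_s = 3.0·7 = 21 mm
δ_solid = L₀ − L_s = 32.3 − 21 = 11.3 mm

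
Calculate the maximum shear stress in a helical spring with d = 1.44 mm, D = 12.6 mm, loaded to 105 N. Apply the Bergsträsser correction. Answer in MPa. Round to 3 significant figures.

Spring index C = D/d = 12.6/1.44 = 8.7500
K_B = (4C+2)/(4C−3) = 37.000/32.000 = 1.1562
τ₀ = 8FD/(πd³) = 8·105·12.6/(π·1.44³) = 10584/9.3807 = 1128.3 MPa
τ_max = K·τ₀ = 1.1562 × 1128.3 = 1304.6 MPa

1300 MPa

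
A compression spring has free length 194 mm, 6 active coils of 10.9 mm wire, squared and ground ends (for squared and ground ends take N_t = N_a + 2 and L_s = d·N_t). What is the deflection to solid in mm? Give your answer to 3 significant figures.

107 mm

N_t = 8; L_s = 10.9·8 = 87.2 mm
δ_solid = L₀ − L_s = 194 − 87.2 = 106.8 mm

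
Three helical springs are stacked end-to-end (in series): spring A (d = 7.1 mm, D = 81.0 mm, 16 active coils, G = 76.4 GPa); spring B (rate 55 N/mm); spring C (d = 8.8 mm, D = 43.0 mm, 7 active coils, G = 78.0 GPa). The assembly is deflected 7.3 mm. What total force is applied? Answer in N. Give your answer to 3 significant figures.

k_A = Gd⁴/(8D³N_a) = (76.4×10³)(7.1⁴)/(8·81.0³·16) = 2.8541 N/mm
k_C = Gd⁴/(8D³N_a) = (78.0×10³)(8.8⁴)/(8·43.0³·7) = 105.06 N/mm
Series: 1/k_eq = 1/2.8541 + 1/55 + 1/105.06 = 0.37808; k_eq = 2.6449 N/mm
F = k_eq·δ = 2.6449·7.3 = 19.308 N

19.3 N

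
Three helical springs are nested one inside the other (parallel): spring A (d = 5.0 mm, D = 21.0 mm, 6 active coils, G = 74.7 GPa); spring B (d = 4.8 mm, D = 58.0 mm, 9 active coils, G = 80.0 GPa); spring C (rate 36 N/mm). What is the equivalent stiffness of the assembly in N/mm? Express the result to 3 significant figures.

k_A = Gd⁴/(8D³N_a) = (74.7×10³)(5.0⁴)/(8·21.0³·6) = 105.03 N/mm
k_B = Gd⁴/(8D³N_a) = (80.0×10³)(4.8⁴)/(8·58.0³·9) = 3.023 N/mm
Parallel: k_eq = 105.03 + 3.023 + 36 = 144.05 N/mm

144 N/mm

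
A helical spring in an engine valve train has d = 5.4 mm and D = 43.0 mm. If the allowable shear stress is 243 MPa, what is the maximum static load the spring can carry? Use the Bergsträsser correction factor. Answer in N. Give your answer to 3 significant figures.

298 N

C = D/d = 43.0/5.4 = 7.9630
K_B = (4C+2)/(4C−3) = 33.852/28.852 = 1.1733
τ_max = K·8FD/(πd³) → F_max = τ_allow·πd³/(8DK)
F_max = 243·π·5.4³/(8·43.0·1.1733) = 1.2021e+05/403.61 = 297.83 N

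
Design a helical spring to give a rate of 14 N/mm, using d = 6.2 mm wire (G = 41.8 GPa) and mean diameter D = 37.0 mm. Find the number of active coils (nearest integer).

11

N_a = Gd⁴/(8D³k) = (41.8×10³ × 6.2⁴)/(8 × 37.0³ × 14)
    = 6.17651e+07 / 5.67314e+06 = 10.89 → 11 coils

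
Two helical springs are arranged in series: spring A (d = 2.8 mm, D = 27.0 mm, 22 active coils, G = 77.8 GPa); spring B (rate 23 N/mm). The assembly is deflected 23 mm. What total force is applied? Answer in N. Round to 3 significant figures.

k_A = Gd⁴/(8D³N_a) = (77.8×10³)(2.8⁴)/(8·27.0³·22) = 1.3804 N/mm
Series: 1/k_eq = 1/1.3804 + 1/23 = 0.7679; k_eq = 1.3023 N/mm
F = k_eq·δ = 1.3023·23 = 29.952 N

30.0 N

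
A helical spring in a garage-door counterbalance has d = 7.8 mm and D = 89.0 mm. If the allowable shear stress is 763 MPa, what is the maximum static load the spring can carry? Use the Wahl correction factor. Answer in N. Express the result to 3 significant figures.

1420 N

C = D/d = 89.0/7.8 = 11.4103
K_W = (4C−1)/(4C−4) + 0.615/C = 44.641/41.641 + 0.0539 = 1.1259
τ_max = K·8FD/(πd³) → F_max = τ_allow·πd³/(8DK)
F_max = 763·π·7.8³/(8·89.0·1.1259) = 1.1375e+06/801.67 = 1418.9 N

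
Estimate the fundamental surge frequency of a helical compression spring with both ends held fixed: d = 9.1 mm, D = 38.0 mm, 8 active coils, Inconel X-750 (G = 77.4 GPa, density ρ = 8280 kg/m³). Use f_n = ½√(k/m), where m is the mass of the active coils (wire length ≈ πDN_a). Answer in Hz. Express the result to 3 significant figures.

k = Gd⁴/(8D³N_a) = (77.4×10³)(9.1⁴)/(8·38.0³·8) = 151.14 N/mm = 1.5114e+05 N/m
Wire length L = πDN_a = π·38.0·8 = 955.04 mm
m = ρ·(πd²/4)·L = 8280 × 65.039×10⁻⁶ m² × 0.95504 m = 0.51431 kg
f_n = ½√(k/m) = 0.5·√(1.5114e+05/0.51431) = 0.5·√(2.9387e+05) = 271.05 Hz

271 Hz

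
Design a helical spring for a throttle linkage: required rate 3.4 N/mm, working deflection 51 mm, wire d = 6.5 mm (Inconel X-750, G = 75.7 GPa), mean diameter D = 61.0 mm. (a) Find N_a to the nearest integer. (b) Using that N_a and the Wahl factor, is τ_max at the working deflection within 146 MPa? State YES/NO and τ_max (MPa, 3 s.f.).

(a) 22 coils; (b) YES, τ_max = 113 MPa

N_a = Gd⁴/(8D³k) = (75.7×10³)(6.5⁴)/(8·61.0³·3.4) = 21.89 → N_a = 22
Actual rate k = Gd⁴/(8D³·22) = 3.3826 N/mm
Working load F = kδ = 3.3826·51 = 172.51 N
C = 61.0/6.5 = 9.3846; K_W = (4C−1)/(4C−4)+0.615/C = 1.1550
τ_max = K_W·8FD/(πd³) = 1.1550·97.577 = 112.7 MPa
τ_max ≤ 146 MPa → acceptable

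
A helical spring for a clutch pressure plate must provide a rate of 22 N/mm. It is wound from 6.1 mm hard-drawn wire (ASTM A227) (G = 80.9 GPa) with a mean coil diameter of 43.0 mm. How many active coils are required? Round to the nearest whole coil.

8

N_a = Gd⁴/(8D³k) = (80.9×10³ × 6.1⁴)/(8 × 43.0³ × 22)
    = 1.12013e+08 / 1.39932e+07 = 8.005 → 8 coils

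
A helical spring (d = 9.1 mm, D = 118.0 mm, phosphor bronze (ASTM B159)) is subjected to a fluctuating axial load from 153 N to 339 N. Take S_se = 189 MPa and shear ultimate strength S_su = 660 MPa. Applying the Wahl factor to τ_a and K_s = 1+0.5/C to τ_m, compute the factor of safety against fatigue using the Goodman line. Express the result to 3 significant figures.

2.69

C = D/d = 118.0/9.1 = 12.9670; K_W = (4C−1)/(4C−4)+0.615/C = 1.1101; K_s = 1+0.5/C = 1.0386
F_a = (F_max−F_min)/2 = 93 N; F_m = (F_max+F_min)/2 = 246 N
τ_a = K_W·8F_aD/(πd³) = 1.1101 × 37.084 = 41.166 MPa
τ_m = K_s·8F_mD/(πd³) = 1.0386 × 98.092 = 101.87 MPa
Goodman: 1/n_f = τ_a/S_se + τ_m/S_su = 41.166/189 + 101.87/660 = 0.21781 + 0.15435 = 0.37217
n_f = 1/0.37217 = 2.687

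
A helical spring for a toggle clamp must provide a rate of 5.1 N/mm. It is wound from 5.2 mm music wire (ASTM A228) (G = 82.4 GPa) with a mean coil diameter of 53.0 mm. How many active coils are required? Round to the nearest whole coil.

10

N_a = Gd⁴/(8D³k) = (82.4×10³ × 5.2⁴)/(8 × 53.0³ × 5.1)
    = 6.02477e+07 / 6.07418e+06 = 9.919 → 10 coils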